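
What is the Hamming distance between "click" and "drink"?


Comparing character by character (same length = 5):
  Pos 0: 'c' vs 'd' !=
  Pos 1: 'l' vs 'r' !=
  Pos 2: 'i' vs 'i' =
  Pos 3: 'c' vs 'n' !=
  Pos 4: 'k' vs 'k' =
Hamming distance = 3


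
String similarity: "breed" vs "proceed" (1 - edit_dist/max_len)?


Word 1: "breed" (length 5)
Word 2: "proceed" (length 7)
One optimal edit sequence:
  1. substitute 'b' -> 'p'  (+1)
  2. keep 'r'
  3. insert 'o'  (+1)
  4. insert 'c'  (+1)
  5. keep 'e'
  6. keep 'e'
  7. keep 'd'
Edit distance = 3
Max length = max(5, 7) = 7
Similarity = 1 - 3/7
= 0.5714


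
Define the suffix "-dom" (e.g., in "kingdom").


Suffix: -dom
As in: kingdom -> king + -dom
Meaning = state / realm


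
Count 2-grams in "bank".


Word: "bank" (length 4)
Number of 2-grams = length - 2 + 1 = 4 - 2 + 1
= 3


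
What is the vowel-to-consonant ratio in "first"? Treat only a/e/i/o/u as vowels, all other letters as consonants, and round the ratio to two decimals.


Word: "first"
Vowels (a,e,i,o,u): 1
Consonants: 4
Ratio = 1/4
= 0.25


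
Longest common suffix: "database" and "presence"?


Word 1: "database"
Word 2: "presence"
Comparing from end:
  Pos -1: 'e' == 'e'
  Pos -2: 's' != 'c' (stop)
LCS = "e" (length 1)


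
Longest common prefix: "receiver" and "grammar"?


Word 1: "receiver"
Word 2: "grammar"
Comparing from start:
  Pos 0: 'r' != 'g' (stop)
LCP = "" (length 0)


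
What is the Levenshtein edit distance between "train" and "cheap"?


Word 1: "train" (length 5)
Word 2: "cheap" (length 5)
One optimal edit sequence (insert/delete/substitute each cost 1):
  1. substitute 't' -> 'c'  (+1)
  2. substitute 'r' -> 'h'  (+1)
  3. substitute 'a' -> 'e'  (+1)
  4. substitute 'i' -> 'a'  (+1)
  5. substitute 'n' -> 'p'  (+1)
Total edit operations: 5
Edit distance = 5


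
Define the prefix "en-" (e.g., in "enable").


Prefix: en-
As in: enable -> en- + able
Meaning = cause to / put into


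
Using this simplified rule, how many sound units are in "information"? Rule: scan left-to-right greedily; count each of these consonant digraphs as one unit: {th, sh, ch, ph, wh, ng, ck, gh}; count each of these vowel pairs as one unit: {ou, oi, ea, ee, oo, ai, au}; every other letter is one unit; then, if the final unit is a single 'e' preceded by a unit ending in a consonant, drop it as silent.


Word: "information" (11 letters)
Left-to-right scan:
  1. 'i' (letter)
  2. 'n' (letter)
  3. 'f' (letter)
  4. 'o' (letter)
  5. 'r' (letter)
  6. 'm' (letter)
  7. 'a' (letter)
  8. 't' (letter)
  9. 'i' (letter)
  10. 'o' (letter)
  11. 'n' (letter)
Units from scan: 11
Sound units = 11 units


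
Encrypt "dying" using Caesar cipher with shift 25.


Word: "dying"
Shift: 25
Each letter → (letter + shift) mod 26:
  'd' (3) + 25 = 2 → 'c'
  'y' (24) + 25 = 23 → 'x'
  'i' (8) + 25 = 7 → 'h'
  'n' (13) + 25 = 12 → 'm'
  'g' (6) + 25 = 5 → 'f'
Result = "cxhmf"


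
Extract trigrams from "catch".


Word: "catch" (length 5)
Number of trigrams = 5 - 3 + 1 = 3
  Position 0: "cat"
  Position 1: "atc"
  Position 2: "tch"
Trigrams = "cat", "atc", "tch"


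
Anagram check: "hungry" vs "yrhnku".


Word 1: "hungry" → sorted: ghnruy
Word 2: "yrhnku" → sorted: hknruy
Same letters? ghnruy != hknruy
Anagram = No


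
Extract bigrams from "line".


Word: "line" (length 4)
Number of bigrams = 4 - 2 + 1 = 3
  Position 0: "li"
  Position 1: "in"
  Position 2: "ne"
Bigrams = "li", "in", "ne"


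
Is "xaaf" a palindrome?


Word: "xaaf"
Reversed: "faax"
Forward == Backward? xaaf != faax
Palindrome = No


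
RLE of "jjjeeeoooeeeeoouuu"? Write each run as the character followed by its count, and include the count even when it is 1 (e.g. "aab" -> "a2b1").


String: "jjjeeeoooeeeeoouuu"
Scanning for consecutive runs:
  'j' x 3
  'e' x 3
  'o' x 3
  'e' x 4
  'o' x 2
  'u' x 3
RLE = "j3e3o3e4o2u3"


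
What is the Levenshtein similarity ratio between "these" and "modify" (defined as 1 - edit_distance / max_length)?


Word 1: "these" (length 5)
Word 2: "modify" (length 6)
One optimal edit sequence:
  1. insert 'm'  (+1)
  2. substitute 't' -> 'o'  (+1)
  3. substitute 'h' -> 'd'  (+1)
  4. substitute 'e' -> 'i'  (+1)
  5. substitute 's' -> 'f'  (+1)
  6. substitute 'e' -> 'y'  (+1)
Edit distance = 6
Max length = max(5, 6) = 6
Similarity = 1 - 6/6
= 0.0000


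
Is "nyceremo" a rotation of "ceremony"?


Word: "ceremony", Candidate: "nyceremo"
Method: check if candidate is substring of word+word
"ceremonyceremony" contains "nyceremo"? Yes
Is rotation = Yes


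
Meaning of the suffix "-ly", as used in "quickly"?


Suffix: -ly
As in: quickly -> quick + -ly
Meaning = in a manner


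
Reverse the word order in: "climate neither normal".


Original: "climate neither normal"
Words (1..n): climate | neither | normal
Reversed (n..1): normal | neither | climate
Result = "normal neither climate"


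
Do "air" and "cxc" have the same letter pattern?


Pattern of "air": [0, 1, 2]
Pattern of "cxc": [0, 1, 0]
Patterns do not match
Same pattern = No


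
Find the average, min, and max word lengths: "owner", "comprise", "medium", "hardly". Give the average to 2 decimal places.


Lengths: "owner"=5, "comprise"=8, "medium"=6, "hardly"=6
Sum = 25, Count = 4
Average = 25/4 = 6.25
= avg=6.25, min=5, max=8


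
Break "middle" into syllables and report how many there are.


Word: "middle"
Syllable breakdown: mid / dle
Counting: 2 parts
= 2 syllables


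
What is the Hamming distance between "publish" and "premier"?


Comparing character by character (same length = 7):
  Pos 0: 'p' vs 'p' =
  Pos 1: 'u' vs 'r' !=
  Pos 2: 'b' vs 'e' !=
  Pos 3: 'l' vs 'm' !=
  Pos 4: 'i' vs 'i' =
  Pos 5: 's' vs 'e' !=
  Pos 6: 'h' vs 'r' !=
Hamming distance = 5


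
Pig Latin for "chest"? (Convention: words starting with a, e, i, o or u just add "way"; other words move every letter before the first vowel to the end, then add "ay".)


Word: "chest"
Starts with consonant(s) → move to end, add 'ay'
Consonant cluster: "ch"
Pig Latin = "estchay"


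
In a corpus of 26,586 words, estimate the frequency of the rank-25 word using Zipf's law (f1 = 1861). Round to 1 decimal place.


Zipf's law: f(r) = f(1) / r
f(1) = 1861
f(25) = 1861 / 25
= 74.4 occurrences


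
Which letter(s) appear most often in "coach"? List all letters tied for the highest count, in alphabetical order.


Word: "coach"
Letter counts:
  'a': 1
  'c': 2
  'h': 1
  'o': 1
Maximum count = 2
Most frequent = 'c' (2 times each)


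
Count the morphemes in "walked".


Word: "walked"
Morphemes: walk / -ed
Each morpheme carries meaning
= 2 morphemes


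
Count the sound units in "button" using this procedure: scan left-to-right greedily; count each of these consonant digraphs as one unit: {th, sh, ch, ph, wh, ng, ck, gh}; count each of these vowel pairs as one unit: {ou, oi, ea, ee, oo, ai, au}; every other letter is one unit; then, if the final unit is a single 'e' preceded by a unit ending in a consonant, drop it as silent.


Word: "button" (6 letters)
Left-to-right scan:
  1. 'b' (letter)
  2. 'u' (letter)
  3. 't' (letter)
  4. 't' (letter)
  5. 'o' (letter)
  6. 'n' (letter)
Units from scan: 6
Sound units = 6 units


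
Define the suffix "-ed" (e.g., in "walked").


Suffix: -ed
As in: walked -> walk + -ed
Meaning = past tense


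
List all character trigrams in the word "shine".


Word: "shine" (length 5)
Number of trigrams = 5 - 3 + 1 = 3
  Position 0: "shi"
  Position 1: "hin"
  Position 2: "ine"
Trigrams = "shi", "hin", "ine"


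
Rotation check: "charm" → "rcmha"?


Word: "charm", Candidate: "rcmha"
Method: check if candidate is substring of word+word
"charmcharm" contains "rcmha"? No
Is rotation = No


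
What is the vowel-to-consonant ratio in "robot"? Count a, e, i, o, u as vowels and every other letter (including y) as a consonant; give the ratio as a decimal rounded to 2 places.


Word: "robot"
Vowels (a,e,i,o,u): 2
Consonants: 3
Ratio = 2/3
= 0.67


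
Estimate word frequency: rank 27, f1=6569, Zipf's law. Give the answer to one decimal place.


Zipf's law: f(r) = f(1) / r
f(1) = 6569
f(27) = 6569 / 27
= 243.3 occurrences


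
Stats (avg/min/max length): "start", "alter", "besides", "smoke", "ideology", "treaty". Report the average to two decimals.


Lengths: "start"=5, "alter"=5, "besides"=7, "smoke"=5, "ideology"=8, "treaty"=6
Sum = 36, Count = 6
Average = 36/6 = 6.00
= avg=6.00, min=5, max=8


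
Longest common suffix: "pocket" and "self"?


Word 1: "pocket"
Word 2: "self"
Comparing from end:
  Pos -1: 't' != 'f' (stop)
LCS = "" (length 0)


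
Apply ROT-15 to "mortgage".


Word: "mortgage"
Shift: 15
Each letter → (letter + shift) mod 26:
  'm' (12) + 15 = 1 → 'b'
  'o' (14) + 15 = 3 → 'd'
  'r' (17) + 15 = 6 → 'g'
  't' (19) + 15 = 8 → 'i'
  'g' (6) + 15 = 21 → 'v'
  'a' (0) + 15 = 15 → 'p'
  'g' (6) + 15 = 21 → 'v'
  'e' (4) + 15 = 19 → 't'
Result = "bdgivpvt"


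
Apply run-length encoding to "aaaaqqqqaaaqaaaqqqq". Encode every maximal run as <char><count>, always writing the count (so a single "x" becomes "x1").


String: "aaaaqqqqaaaqaaaqqqq"
Scanning for consecutive runs:
  'a' x 4
  'q' x 4
  'a' x 3
  'q' x 1
  'a' x 3
  'q' x 4
RLE = "a4q4a3q1a3q4"


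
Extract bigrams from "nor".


Word: "nor" (length 3)
Number of bigrams = 3 - 2 + 1 = 2
  Position 0: "no"
  Position 1: "or"
Bigrams = "no", "or"


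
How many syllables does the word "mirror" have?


Word: "mirror"
Syllable breakdown: mir · ror
Counting: 2 parts
= 2 syllables


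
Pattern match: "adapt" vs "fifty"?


Pattern of "adapt": [0, 1, 0, 2, 3]
Pattern of "fifty": [0, 1, 0, 2, 3]
Patterns match
Same pattern = Yes


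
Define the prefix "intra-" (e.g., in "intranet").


Prefix: intra-
Example: intranet (intra- + net)
Meaning = within


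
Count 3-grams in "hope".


Word: "hope" (length 4)
Number of 3-grams = length - 3 + 1 = 4 - 3 + 1
= 2


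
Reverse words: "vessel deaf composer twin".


Original: "vessel deaf composer twin"
Words (1..n): vessel | deaf | composer | twin
Reversed (n..1): twin | composer | deaf | vessel
Result = "twin composer deaf vessel"


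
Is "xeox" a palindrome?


Word: "xeox"
Reversed: "xoex"
Forward == Backward? xeox != xoex
Palindrome = No


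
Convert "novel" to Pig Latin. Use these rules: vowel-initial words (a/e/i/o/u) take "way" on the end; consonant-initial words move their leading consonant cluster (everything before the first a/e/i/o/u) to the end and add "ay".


Word: "novel"
Starts with consonant(s) → move to end, add 'ay'
Consonant cluster: "n"
Pig Latin = "ovelnay"


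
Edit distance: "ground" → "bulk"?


Word 1: "ground" (length 6)
Word 2: "bulk" (length 4)
One optimal edit sequence (insert/delete/substitute each cost 1):
  1. delete 'g'  (+1)
  2. delete 'r'  (+1)
  3. substitute 'o' -> 'b'  (+1)
  4. keep 'u'
  5. substitute 'n' -> 'l'  (+1)
  6. substitute 'd' -> 'k'  (+1)
Total edit operations: 5
Edit distance = 5


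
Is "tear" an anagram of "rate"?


Word 1: "rate" → sorted: aert
Word 2: "tear" → sorted: aert
Same letters? aert == aert
Anagram = Yes


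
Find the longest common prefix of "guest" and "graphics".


Word 1: "guest"
Word 2: "graphics"
Comparing from start:
  Pos 0: 'g' == 'g'
  Pos 1: 'u' != 'r' (stop)
LCP = "g" (length 1)


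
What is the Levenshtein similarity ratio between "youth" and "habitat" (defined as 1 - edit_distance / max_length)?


Word 1: "youth" (length 5)
Word 2: "habitat" (length 7)
One optimal edit sequence:
  1. insert 'h'  (+1)
  2. substitute 'y' -> 'a'  (+1)
  3. substitute 'o' -> 'b'  (+1)
  4. substitute 'u' -> 'i'  (+1)
  5. keep 't'
  6. insert 'a'  (+1)
  7. substitute 'h' -> 't'  (+1)
Edit distance = 6
Max length = max(5, 7) = 7
Similarity = 1 - 6/7
= 0.1429


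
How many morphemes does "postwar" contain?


Word: "postwar"
Morphemes: post- | war
Each morpheme carries meaning
= 2 morphemes


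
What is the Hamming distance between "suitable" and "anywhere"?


Comparing character by character (same length = 8):
  Pos 0: 's' vs 'a' !=
  Pos 1: 'u' vs 'n' !=
  Pos 2: 'i' vs 'y' !=
  Pos 3: 't' vs 'w' !=
  Pos 4: 'a' vs 'h' !=
  Pos 5: 'b' vs 'e' !=
  Pos 6: 'l' vs 'r' !=
  Pos 7: 'e' vs 'e' =
Hamming distance = 7


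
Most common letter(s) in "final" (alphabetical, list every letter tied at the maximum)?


Word: "final"
Letter counts:
  'a': 1
  'f': 1
  'i': 1
  'l': 1
  'n': 1
Maximum count = 1
Most frequent = 'a', 'f', 'i', 'l', 'n' (1 time each)


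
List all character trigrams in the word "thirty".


Word: "thirty" (length 6)
Number of trigrams = 6 - 3 + 1 = 4
  Position 0: "thi"
  Position 1: "hir"
  Position 2: "irt"
  Position 3: "rty"
Trigrams = "thi", "hir", "irt", "rty"


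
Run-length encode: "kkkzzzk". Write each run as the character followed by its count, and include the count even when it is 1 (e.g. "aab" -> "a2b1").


String: "kkkzzzk"
Scanning for consecutive runs:
  'k' x 3
  'z' x 3
  'k' x 1
RLE = "k3z3k1"


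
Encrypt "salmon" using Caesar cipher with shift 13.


Word: "salmon"
Shift: 13
Each letter → (letter + shift) mod 26:
  's' (18) + 13 = 5 → 'f'
  'a' (0) + 13 = 13 → 'n'
  'l' (11) + 13 = 24 → 'y'
  'm' (12) + 13 = 25 → 'z'
  'o' (14) + 13 = 1 → 'b'
  'n' (13) + 13 = 0 → 'a'
Result = "fnyzba"


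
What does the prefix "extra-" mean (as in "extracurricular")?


Prefix: extra-
As in: extracurricular -> extra- + curricular
Meaning = beyond


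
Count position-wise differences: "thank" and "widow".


Comparing character by character (same length = 5):
  Pos 0: 't' vs 'w' !=
  Pos 1: 'h' vs 'i' !=
  Pos 2: 'a' vs 'd' !=
  Pos 3: 'n' vs 'o' !=
  Pos 4: 'k' vs 'w' !=
Hamming distance = 5


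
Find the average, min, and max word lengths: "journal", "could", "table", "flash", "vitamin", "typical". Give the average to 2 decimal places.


Lengths: "journal"=7, "could"=5, "table"=5, "flash"=5, "vitamin"=7, "typical"=7
Sum = 36, Count = 6
Average = 36/6 = 6.00
= avg=6.00, min=5, max=7


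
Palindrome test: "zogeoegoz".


Word: "zogeoegoz"
Reversed: "zogeoegoz"
Forward == Backward? zogeoegoz == zogeoegoz
Palindrome = Yes


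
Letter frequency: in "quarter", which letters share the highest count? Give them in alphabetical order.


Word: "quarter"
Letter counts:
  'a': 1
  'e': 1
  'q': 1
  'r': 2
  't': 1
  'u': 1
Maximum count = 2
Most frequent = 'r' (2 times each)


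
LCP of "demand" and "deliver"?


Word 1: "demand"
Word 2: "deliver"
Comparing from start:
  Pos 0: 'd' == 'd'
  Pos 1: 'e' == 'e'
  Pos 2: 'm' != 'l' (stop)
LCP = "de" (length 2)


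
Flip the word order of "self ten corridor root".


Original: "self ten corridor root"
Words (1..n): self | ten | corridor | root
Reversed (n..1): root | corridor | ten | self
Result = "root corridor ten self"


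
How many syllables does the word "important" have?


Word: "important"
Syllable breakdown: im / por / tant
Counting: 3 parts
= 3 syllables


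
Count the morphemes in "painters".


Word: "painters"
Morphemes: paint / -er / -s
Each morpheme carries meaning
= 3 morphemes


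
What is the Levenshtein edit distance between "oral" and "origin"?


Word 1: "oral" (length 4)
Word 2: "origin" (length 6)
One optimal edit sequence (insert/delete/substitute each cost 1):
  1. keep 'o'
  2. keep 'r'
  3. insert 'i'  (+1)
  4. insert 'g'  (+1)
  5. substitute 'a' -> 'i'  (+1)
  6. substitute 'l' -> 'n'  (+1)
Total edit operations: 4
Edit distance = 4


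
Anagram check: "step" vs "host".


Word 1: "step" → sorted: epst
Word 2: "host" → sorted: host
Same letters? epst != host
Anagram = No


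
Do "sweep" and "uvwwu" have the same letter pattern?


Pattern of "sweep": [0, 1, 2, 2, 3]
Pattern of "uvwwu": [0, 1, 2, 2, 0]
Patterns do not match
Same pattern = No


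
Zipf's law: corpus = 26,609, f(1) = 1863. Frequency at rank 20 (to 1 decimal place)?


Zipf's law: f(r) = f(1) / r
f(1) = 1863
f(20) = 1863 / 20
= 93.2 occurrences


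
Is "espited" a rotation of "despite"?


Word: "despite", Candidate: "espited"
Method: check if candidate is substring of word+word
"despitedespite" contains "espited"? Yes
Is rotation = Yes


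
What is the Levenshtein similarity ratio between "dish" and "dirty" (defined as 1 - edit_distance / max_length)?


Word 1: "dish" (length 4)
Word 2: "dirty" (length 5)
One optimal edit sequence:
  1. keep 'd'
  2. keep 'i'
  3. insert 'r'  (+1)
  4. substitute 's' -> 't'  (+1)
  5. substitute 'h' -> 'y'  (+1)
Edit distance = 3
Max length = max(4, 5) = 5
Similarity = 1 - 3/5
= 0.4000


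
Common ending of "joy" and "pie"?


Word 1: "joy"
Word 2: "pie"
Comparing from end:
  Pos -1: 'y' != 'e' (stop)
LCS = "" (length 0)


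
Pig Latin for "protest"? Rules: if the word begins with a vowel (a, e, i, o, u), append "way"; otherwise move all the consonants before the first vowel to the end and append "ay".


Word: "protest"
Starts with consonant(s) → move to end, add 'ay'
Consonant cluster: "pr"
Pig Latin = "otestpray"


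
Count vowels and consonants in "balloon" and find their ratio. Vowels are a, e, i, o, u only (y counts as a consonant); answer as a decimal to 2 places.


Word: "balloon"
Vowels (a,e,i,o,u): 3
Consonants: 4
Ratio = 3/4
= 0.75


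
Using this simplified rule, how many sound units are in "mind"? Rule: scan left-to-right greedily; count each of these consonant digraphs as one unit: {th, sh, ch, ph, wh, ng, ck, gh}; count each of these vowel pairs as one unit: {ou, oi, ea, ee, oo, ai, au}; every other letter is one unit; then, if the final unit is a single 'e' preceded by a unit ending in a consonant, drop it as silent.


Word: "mind" (4 letters)
Left-to-right scan:
  (1) 'm' (letter)
  (2) 'i' (letter)
  (3) 'n' (letter)
  (4) 'd' (letter)
Units from scan: 4
Sound units = 4 units


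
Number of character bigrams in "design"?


Word: "design" (length 6)
Number of 2-grams = length - 2 + 1 = 6 - 2 + 1
= 5


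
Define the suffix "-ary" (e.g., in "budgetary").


Suffix: -ary
Example: budgetary (budget + -ary)
Meaning = relating to


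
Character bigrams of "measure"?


Word: "measure" (length 7)
Number of bigrams = 7 - 2 + 1 = 6
  Position 0: "me"
  Position 1: "ea"
  Position 2: "as"
  Position 3: "su"
  Position 4: "ur"
  Position 5: "re"
Bigrams = "me", "ea", "as", "su", "ur", "re"


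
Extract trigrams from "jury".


Word: "jury" (length 4)
Number of trigrams = 4 - 3 + 1 = 2
  Position 0: "jur"
  Position 1: "ury"
Trigrams = "jur", "ury"


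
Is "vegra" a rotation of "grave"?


Word: "grave", Candidate: "vegra"
Method: check if candidate is substring of word+word
"gravegrave" contains "vegra"? Yes
Is rotation = Yes


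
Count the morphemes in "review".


Word: "review"
Morphemes: re- + view
Each morpheme carries meaning
= 2 morphemes


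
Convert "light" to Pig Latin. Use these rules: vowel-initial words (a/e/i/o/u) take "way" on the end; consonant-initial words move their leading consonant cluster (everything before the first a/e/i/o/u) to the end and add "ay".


Word: "light"
Starts with consonant(s) → move to end, add 'ay'
Consonant cluster: "l"
Pig Latin = "ightlay"


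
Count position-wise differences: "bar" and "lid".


Comparing character by character (same length = 3):
  Pos 0: 'b' vs 'l' !=
  Pos 1: 'a' vs 'i' !=
  Pos 2: 'r' vs 'd' !=
Hamming distance = 3


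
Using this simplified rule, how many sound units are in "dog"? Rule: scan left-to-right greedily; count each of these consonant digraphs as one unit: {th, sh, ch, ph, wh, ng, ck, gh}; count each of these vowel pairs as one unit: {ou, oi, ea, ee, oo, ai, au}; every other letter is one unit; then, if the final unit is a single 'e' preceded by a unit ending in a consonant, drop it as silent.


Word: "dog" (3 letters)
Left-to-right scan:
  1. 'd' (letter)
  2. 'o' (letter)
  3. 'g' (letter)
Units from scan: 3
Sound units = 3 units


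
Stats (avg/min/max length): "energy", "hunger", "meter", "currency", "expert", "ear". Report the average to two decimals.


Lengths: "energy"=6, "hunger"=6, "meter"=5, "currency"=8, "expert"=6, "ear"=3
Sum = 34, Count = 6
Average = 34/6 = 5.67
= avg=5.67, min=3, max=8


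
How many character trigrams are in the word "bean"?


Word: "bean" (length 4)
Number of 3-grams = length - 3 + 1 = 4 - 3 + 1
= 2


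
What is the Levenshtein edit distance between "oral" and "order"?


Word 1: "oral" (length 4)
Word 2: "order" (length 5)
One optimal edit sequence (insert/delete/substitute each cost 1):
  1. keep 'o'
  2. keep 'r'
  3. insert 'd'  (+1)
  4. substitute 'a' -> 'e'  (+1)
  5. substitute 'l' -> 'r'  (+1)
Total edit operations: 3
Edit distance = 3


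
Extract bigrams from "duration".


Word: "duration" (length 8)
Number of bigrams = 8 - 2 + 1 = 7
  Position 0: "du"
  Position 1: "ur"
  Position 2: "ra"
  Position 3: "at"
  Position 4: "ti"
  Position 5: "io"
  Position 6: "on"
Bigrams = "du", "ur", "ra", "at", "ti", "io", "on"


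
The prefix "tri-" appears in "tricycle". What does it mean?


Prefix: tri-
As in: tricycle -> tri- + cycle
Meaning = three


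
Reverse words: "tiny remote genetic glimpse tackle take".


Original: "tiny remote genetic glimpse tackle take"
Words (1..n): tiny | remote | genetic | glimpse | tackle | take
Reversed (n..1): take | tackle | glimpse | genetic | remote | tiny
Result = "take tackle glimpse genetic remote tiny"


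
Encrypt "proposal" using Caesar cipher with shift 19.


Word: "proposal"
Shift: 19
Each letter → (letter + shift) mod 26:
  'p' (15) + 19 = 8 → 'i'
  'r' (17) + 19 = 10 → 'k'
  'o' (14) + 19 = 7 → 'h'
  'p' (15) + 19 = 8 → 'i'
  'o' (14) + 19 = 7 → 'h'
  's' (18) + 19 = 11 → 'l'
  'a' (0) + 19 = 19 → 't'
  'l' (11) + 19 = 4 → 'e'
Result = "ikhihlte"


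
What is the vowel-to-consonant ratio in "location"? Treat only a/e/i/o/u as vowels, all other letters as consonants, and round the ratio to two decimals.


Word: "location"
Vowels (a,e,i,o,u): 4
Consonants: 4
Ratio = 4/4
= 1.00


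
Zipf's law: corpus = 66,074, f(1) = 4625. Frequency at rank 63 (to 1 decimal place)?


Zipf's law: f(r) = f(1) / r
f(1) = 4625
f(63) = 4625 / 63
= 73.4 occurrences


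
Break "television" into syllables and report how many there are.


Word: "television"
Syllable breakdown: tel / e / vi / sion
Counting: 4 parts
= 4 syllables


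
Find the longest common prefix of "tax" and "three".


Word 1: "tax"
Word 2: "three"
Comparing from start:
  Pos 0: 't' == 't'
  Pos 1: 'a' != 'h' (stop)
LCP = "t" (length 1)


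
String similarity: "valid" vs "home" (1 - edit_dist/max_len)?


Word 1: "valid" (length 5)
Word 2: "home" (length 4)
One optimal edit sequence:
  1. delete 'v'  (+1)
  2. substitute 'a' -> 'h'  (+1)
  3. substitute 'l' -> 'o'  (+1)
  4. substitute 'i' -> 'm'  (+1)
  5. substitute 'd' -> 'e'  (+1)
Edit distance = 5
Max length = max(5, 4) = 5
Similarity = 1 - 5/5
= 0.0000


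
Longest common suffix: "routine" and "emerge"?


Word 1: "routine"
Word 2: "emerge"
Comparing from end:
  Pos -1: 'e' == 'e'
  Pos -2: 'n' != 'g' (stop)
LCS = "e" (length 1)


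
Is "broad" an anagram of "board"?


Word 1: "board" → sorted: abdor
Word 2: "broad" → sorted: abdor
Same letters? abdor == abdor
Anagram = Yes


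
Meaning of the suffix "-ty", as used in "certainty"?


Suffix: -ty
Example: certainty = certain + -ty
Meaning = quality of


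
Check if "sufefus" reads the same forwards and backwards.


Word: "sufefus"
Reversed: "sufefus"
Forward == Backward? sufefus == sufefus
Palindrome = Yes


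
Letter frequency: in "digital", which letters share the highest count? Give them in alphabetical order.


Word: "digital"
Letter counts:
  'a': 1
  'd': 1
  'g': 1
  'i': 2
  'l': 1
  't': 1
Maximum count = 2
Most frequent = 'i' (2 times each)


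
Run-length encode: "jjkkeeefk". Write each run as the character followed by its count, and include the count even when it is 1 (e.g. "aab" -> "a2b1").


String: "jjkkeeefk"
Scanning for consecutive runs:
  'j' x 2
  'k' x 2
  'e' x 3
  'f' x 1
  'k' x 1
RLE = "j2k2e3f1k1"


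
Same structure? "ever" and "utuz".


Pattern of "ever": [0, 1, 0, 2]
Pattern of "utuz": [0, 1, 0, 2]
Patterns match
Same pattern = Yes


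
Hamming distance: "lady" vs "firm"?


Comparing character by character (same length = 4):
  Pos 0: 'l' vs 'f' !=
  Pos 1: 'a' vs 'i' !=
  Pos 2: 'd' vs 'r' !=
  Pos 3: 'y' vs 'm' !=
Hamming distance = 4


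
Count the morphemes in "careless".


Word: "careless"
Morphemes: care + -less
Each morpheme carries meaning
= 2 morphemes


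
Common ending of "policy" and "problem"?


Word 1: "policy"
Word 2: "problem"
Comparing from end:
  Pos -1: 'y' != 'm' (stop)
LCS = "" (length 0)


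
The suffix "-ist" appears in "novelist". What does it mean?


Suffix: -ist
Example: novelist (novel + -ist)
Meaning = one who practices


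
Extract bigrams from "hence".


Word: "hence" (length 5)
Number of bigrams = 5 - 2 + 1 = 4
  Position 0: "he"
  Position 1: "en"
  Position 2: "nc"
  Position 3: "ce"
Bigrams = "he", "en", "nc", "ce"


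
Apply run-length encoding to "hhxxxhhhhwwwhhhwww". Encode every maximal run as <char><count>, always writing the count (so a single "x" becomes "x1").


String: "hhxxxhhhhwwwhhhwww"
Scanning for consecutive runs:
  'h' x 2
  'x' x 3
  'h' x 4
  'w' x 3
  'h' x 3
  'w' x 3
RLE = "h2x3h4w3h3w3"


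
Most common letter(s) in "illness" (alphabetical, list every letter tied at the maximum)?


Word: "illness"
Letter counts:
  'e': 1
  'i': 1
  'l': 2
  'n': 1
  's': 2
Maximum count = 2
Most frequent = 'l', 's' (2 times each)


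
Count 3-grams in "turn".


Word: "turn" (length 4)
Number of 3-grams = length - 3 + 1 = 4 - 3 + 1
= 2


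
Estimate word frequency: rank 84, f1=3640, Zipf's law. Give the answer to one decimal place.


Zipf's law: f(r) = f(1) / r
f(1) = 3640
f(84) = 3640 / 84
= 43.3 occurrences


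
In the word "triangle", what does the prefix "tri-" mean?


Prefix: tri-
Example: triangle (tri- + angle)
Meaning = three


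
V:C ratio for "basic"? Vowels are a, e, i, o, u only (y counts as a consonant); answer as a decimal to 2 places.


Word: "basic"
Vowels (a,e,i,o,u): 2
Consonants: 3
Ratio = 2/3
= 0.67


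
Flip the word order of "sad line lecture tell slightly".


Original: "sad line lecture tell slightly"
Words (1..n): sad | line | lecture | tell | slightly
Reversed (n..1): slightly | tell | lecture | line | sad
Result = "slightly tell lecture line sad"


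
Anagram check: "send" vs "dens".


Word 1: "send" → sorted: dens
Word 2: "dens" → sorted: dens
Same letters? dens == dens
Anagram = Yes


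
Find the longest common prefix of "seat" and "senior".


Word 1: "seat"
Word 2: "senior"
Comparing from start:
  Pos 0: 's' == 's'
  Pos 1: 'e' == 'e'
  Pos 2: 'a' != 'n' (stop)
LCP = "se" (length 2)


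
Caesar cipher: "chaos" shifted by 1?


Word: "chaos"
Shift: 1
Each letter → (letter + shift) mod 26:
  'c' (2) + 1 = 3 → 'd'
  'h' (7) + 1 = 8 → 'i'
  'a' (0) + 1 = 1 → 'b'
  'o' (14) + 1 = 15 → 'p'
  's' (18) + 1 = 19 → 't'
Result = "dibpt"


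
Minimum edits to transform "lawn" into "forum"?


Word 1: "lawn" (length 4)
Word 2: "forum" (length 5)
One optimal edit sequence (insert/delete/substitute each cost 1):
  1. insert 'f'  (+1)
  2. substitute 'l' -> 'o'  (+1)
  3. substitute 'a' -> 'r'  (+1)
  4. substitute 'w' -> 'u'  (+1)
  5. substitute 'n' -> 'm'  (+1)
Total edit operations: 5
Edit distance = 5


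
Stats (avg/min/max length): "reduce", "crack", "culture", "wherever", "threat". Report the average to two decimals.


Lengths: "reduce"=6, "crack"=5, "culture"=7, "wherever"=8, "threat"=6
Sum = 32, Count = 5
Average = 32/5 = 6.40
= avg=6.40, min=5, max=8


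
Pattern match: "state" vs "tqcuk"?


Pattern of "state": [0, 1, 2, 1, 3]
Pattern of "tqcuk": [0, 1, 2, 3, 4]
Patterns do not match
Same pattern = No


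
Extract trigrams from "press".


Word: "press" (length 5)
Number of trigrams = 5 - 3 + 1 = 3
  Position 0: "pre"
  Position 1: "res"
  Position 2: "ess"
Trigrams = "pre", "res", "ess"


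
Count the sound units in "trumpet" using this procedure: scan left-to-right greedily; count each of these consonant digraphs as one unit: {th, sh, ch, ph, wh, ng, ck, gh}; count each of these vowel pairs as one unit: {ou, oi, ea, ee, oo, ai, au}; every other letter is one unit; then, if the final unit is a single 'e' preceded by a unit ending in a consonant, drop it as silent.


Word: "trumpet" (7 letters)
Left-to-right scan:
  (1) 't' (letter)
  (2) 'r' (letter)
  (3) 'u' (letter)
  (4) 'm' (letter)
  (5) 'p' (letter)
  (6) 'e' (letter)
  (7) 't' (letter)
Units from scan: 7
Sound units = 7 units


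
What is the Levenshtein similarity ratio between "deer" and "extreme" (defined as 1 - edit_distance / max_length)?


Word 1: "deer" (length 4)
Word 2: "extreme" (length 7)
One optimal edit sequence:
  1. insert 'e'  (+1)
  2. insert 'x'  (+1)
  3. insert 't'  (+1)
  4. substitute 'd' -> 'r'  (+1)
  5. keep 'e'
  6. substitute 'e' -> 'm'  (+1)
  7. substitute 'r' -> 'e'  (+1)
Edit distance = 6
Max length = max(4, 7) = 7
Similarity = 1 - 6/7
= 0.1429


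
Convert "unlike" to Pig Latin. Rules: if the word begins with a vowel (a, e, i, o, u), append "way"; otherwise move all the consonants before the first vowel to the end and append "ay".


Word: "unlike"
Starts with vowel → add 'way'
Pig Latin = "unlikeway"


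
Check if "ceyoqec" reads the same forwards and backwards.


Word: "ceyoqec"
Reversed: "ceqoyec"
Forward == Backward? ceyoqec != ceqoyec
Palindrome = No


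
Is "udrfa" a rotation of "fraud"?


Word: "fraud", Candidate: "udrfa"
Method: check if candidate is substring of word+word
"fraudfraud" contains "udrfa"? No
Is rotation = No


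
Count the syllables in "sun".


Word: "sun"
Syllable breakdown: sun
Counting: 1 part
= 1 syllable


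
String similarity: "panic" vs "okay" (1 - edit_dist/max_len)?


Word 1: "panic" (length 5)
Word 2: "okay" (length 4)
One optimal edit sequence:
  1. delete 'p'  (+1)
  2. substitute 'a' -> 'o'  (+1)
  3. substitute 'n' -> 'k'  (+1)
  4. substitute 'i' -> 'a'  (+1)
  5. substitute 'c' -> 'y'  (+1)
Edit distance = 5
Max length = max(5, 4) = 5
Similarity = 1 - 5/5
= 0.0000


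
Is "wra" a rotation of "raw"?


Word: "raw", Candidate: "wra"
Method: check if candidate is substring of word+word
"rawraw" contains "wra"? Yes
Is rotation = Yes


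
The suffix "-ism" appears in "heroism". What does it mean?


Suffix: -ism
As in: heroism -> hero + -ism
Meaning = belief / practice


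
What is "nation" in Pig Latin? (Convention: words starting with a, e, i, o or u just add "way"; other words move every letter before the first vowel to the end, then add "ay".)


Word: "nation"
Starts with consonant(s) → move to end, add 'ay'
Consonant cluster: "n"
Pig Latin = "ationnay"


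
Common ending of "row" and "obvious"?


Word 1: "row"
Word 2: "obvious"
Comparing from end:
  Pos -1: 'w' != 's' (stop)
LCS = "" (length 0)


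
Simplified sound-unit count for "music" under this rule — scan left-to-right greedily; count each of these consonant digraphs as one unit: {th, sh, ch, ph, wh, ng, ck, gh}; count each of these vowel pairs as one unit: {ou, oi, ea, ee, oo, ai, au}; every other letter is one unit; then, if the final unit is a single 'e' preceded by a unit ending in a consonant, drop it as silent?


Word: "music" (5 letters)
Left-to-right scan:
  (1) 'm' (letter)
  (2) 'u' (letter)
  (3) 's' (letter)
  (4) 'i' (letter)
  (5) 'c' (letter)
Units from scan: 5
Sound units = 5 units


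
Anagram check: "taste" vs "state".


Word 1: "taste" → sorted: aestt
Word 2: "state" → sorted: aestt
Same letters? aestt == aestt
Anagram = Yes


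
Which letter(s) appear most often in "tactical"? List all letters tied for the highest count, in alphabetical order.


Word: "tactical"
Letter counts:
  'a': 2
  'c': 2
  'i': 1
  'l': 1
  't': 2
Maximum count = 2
Most frequent = 'a', 'c', 't' (2 times each)


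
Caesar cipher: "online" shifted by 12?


Word: "online"
Shift: 12
Each letter → (letter + shift) mod 26:
  'o' (14) + 12 = 0 → 'a'
  'n' (13) + 12 = 25 → 'z'
  'l' (11) + 12 = 23 → 'x'
  'i' (8) + 12 = 20 → 'u'
  'n' (13) + 12 = 25 → 'z'
  'e' (4) + 12 = 16 → 'q'
Result = "azxuzq"


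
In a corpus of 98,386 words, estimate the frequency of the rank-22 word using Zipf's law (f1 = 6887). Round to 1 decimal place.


Zipf's law: f(r) = f(1) / r
f(1) = 6887
f(22) = 6887 / 22
= 313.0 occurrences


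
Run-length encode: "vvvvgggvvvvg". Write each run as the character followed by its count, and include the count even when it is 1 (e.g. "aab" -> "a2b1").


String: "vvvvgggvvvvg"
Scanning for consecutive runs:
  'v' x 4
  'g' x 3
  'v' x 4
  'g' x 1
RLE = "v4g3v4g1"


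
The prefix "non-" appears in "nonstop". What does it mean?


Prefix: non-
Example: nonstop = non- + stop
Meaning = not


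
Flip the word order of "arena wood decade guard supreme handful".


Original: "arena wood decade guard supreme handful"
Words (1..n): arena | wood | decade | guard | supreme | handful
Reversed (n..1): handful | supreme | guard | decade | wood | arena
Result = "handful supreme guard decade wood arena"


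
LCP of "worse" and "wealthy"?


Word 1: "worse"
Word 2: "wealthy"
Comparing from start:
  Pos 0: 'w' == 'w'
  Pos 1: 'o' != 'e' (stop)
LCP = "w" (length 1)


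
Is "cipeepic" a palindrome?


Word: "cipeepic"
Reversed: "cipeepic"
Forward == Backward? cipeepic == cipeepic
Palindrome = Yes


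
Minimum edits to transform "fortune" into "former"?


Word 1: "fortune" (length 7)
Word 2: "former" (length 6)
One optimal edit sequence (insert/delete/substitute each cost 1):
  1. keep 'f'
  2. keep 'o'
  3. keep 'r'
  4. delete 't'  (+1)
  5. substitute 'u' -> 'm'  (+1)
  6. substitute 'n' -> 'e'  (+1)
  7. substitute 'e' -> 'r'  (+1)
Total edit operations: 4
Edit distance = 4


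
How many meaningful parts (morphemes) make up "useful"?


Word: "useful"
Morphemes: use | -ful
Each morpheme carries meaning
= 2 morphemes


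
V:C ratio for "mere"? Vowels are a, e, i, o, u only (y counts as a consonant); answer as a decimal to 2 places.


Word: "mere"
Vowels (a,e,i,o,u): 2
Consonants: 2
Ratio = 2/2
= 1.00


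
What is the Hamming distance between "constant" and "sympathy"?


Comparing character by character (same length = 8):
  Pos 0: 'c' vs 's' !=
  Pos 1: 'o' vs 'y' !=
  Pos 2: 'n' vs 'm' !=
  Pos 3: 's' vs 'p' !=
  Pos 4: 't' vs 'a' !=
  Pos 5: 'a' vs 't' !=
  Pos 6: 'n' vs 'h' !=
  Pos 7: 't' vs 'y' !=
Hamming distance = 8


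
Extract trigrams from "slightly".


Word: "slightly" (length 8)
Number of trigrams = 8 - 3 + 1 = 6
  Position 0: "sli"
  Position 1: "lig"
  Position 2: "igh"
  Position 3: "ght"
  Position 4: "htl"
  Position 5: "tly"
Trigrams = "sli", "lig", "igh", "ght", "htl", "tly"


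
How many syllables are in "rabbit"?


Word: "rabbit"
Syllable breakdown: rab / bit
Counting: 2 parts
= 2 syllables


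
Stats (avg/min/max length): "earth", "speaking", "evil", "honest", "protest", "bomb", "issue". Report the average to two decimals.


Lengths: "earth"=5, "speaking"=8, "evil"=4, "honest"=6, "protest"=7, "bomb"=4, "issue"=5
Sum = 39, Count = 7
Average = 39/7 = 5.57
= avg=5.57, min=4, max=8


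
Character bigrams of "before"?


Word: "before" (length 6)
Number of bigrams = 6 - 2 + 1 = 5
  Position 0: "be"
  Position 1: "ef"
  Position 2: "fo"
  Position 3: "or"
  Position 4: "re"
Bigrams = "be", "ef", "fo", "or", "re"


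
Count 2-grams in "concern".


Word: "concern" (length 7)
Number of 2-grams = length - 2 + 1 = 7 - 2 + 1
= 6


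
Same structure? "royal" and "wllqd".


Pattern of "royal": [0, 1, 2, 3, 4]
Pattern of "wllqd": [0, 1, 1, 2, 3]
Patterns do not match
Same pattern = No


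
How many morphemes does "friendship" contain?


Word: "friendship"
Morphemes: friend + -ship
Each morpheme carries meaning
= 2 morphemes


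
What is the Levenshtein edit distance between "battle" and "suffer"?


Word 1: "battle" (length 6)
Word 2: "suffer" (length 6)
One optimal edit sequence (insert/delete/substitute each cost 1):
  1. substitute 'b' -> 's'  (+1)
  2. substitute 'a' -> 'u'  (+1)
  3. substitute 't' -> 'f'  (+1)
  4. substitute 't' -> 'f'  (+1)
  5. substitute 'l' -> 'e'  (+1)
  6. substitute 'e' -> 'r'  (+1)
Total edit operations: 6
Edit distance = 6


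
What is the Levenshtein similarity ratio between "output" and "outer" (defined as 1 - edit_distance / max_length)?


Word 1: "output" (length 6)
Word 2: "outer" (length 5)
One optimal edit sequence:
  1. keep 'o'
  2. keep 'u'
  3. keep 't'
  4. delete 'p'  (+1)
  5. substitute 'u' -> 'e'  (+1)
  6. substitute 't' -> 'r'  (+1)
Edit distance = 3
Max length = max(6, 5) = 6
Similarity = 1 - 3/6
= 0.5000


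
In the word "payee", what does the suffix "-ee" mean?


Suffix: -ee
As in: payee -> pay + -ee
Meaning = one who receives


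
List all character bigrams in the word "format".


Word: "format" (length 6)
Number of bigrams = 6 - 2 + 1 = 5
  Position 0: "fo"
  Position 1: "or"
  Position 2: "rm"
  Position 3: "ma"
  Position 4: "at"
Bigrams = "fo", "or", "rm", "ma", "at"


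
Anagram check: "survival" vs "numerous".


Word 1: "survival" → sorted: ailrsuvv
Word 2: "numerous" → sorted: emnorsuu
Same letters? ailrsuvv != emnorsuu
Anagram = No


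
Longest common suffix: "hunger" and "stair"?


Word 1: "hunger"
Word 2: "stair"
Comparing from end:
  Pos -1: 'r' == 'r'
  Pos -2: 'e' != 'i' (stop)
LCS = "r" (length 1)


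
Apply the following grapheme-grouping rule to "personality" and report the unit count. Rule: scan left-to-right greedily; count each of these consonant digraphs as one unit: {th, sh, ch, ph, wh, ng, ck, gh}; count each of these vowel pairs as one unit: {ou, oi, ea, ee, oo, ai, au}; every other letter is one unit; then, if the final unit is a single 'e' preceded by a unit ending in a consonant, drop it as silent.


Word: "personality" (11 letters)
Left-to-right scan:
  1. 'p' (letter)
  2. 'e' (letter)
  3. 'r' (letter)
  4. 's' (letter)
  5. 'o' (letter)
  6. 'n' (letter)
  7. 'a' (letter)
  8. 'l' (letter)
  9. 'i' (letter)
  10. 't' (letter)
  11. 'y' (letter)
Units from scan: 11
Sound units = 11 units


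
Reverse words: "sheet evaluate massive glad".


Original: "sheet evaluate massive glad"
Words (1..n): sheet | evaluate | massive | glad
Reversed (n..1): glad | massive | evaluate | sheet
Result = "glad massive evaluate sheet"


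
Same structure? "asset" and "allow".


Pattern of "asset": [0, 1, 1, 2, 3]
Pattern of "allow": [0, 1, 1, 2, 3]
Patterns match
Same pattern = Yes


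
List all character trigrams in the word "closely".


Word: "closely" (length 7)
Number of trigrams = 7 - 3 + 1 = 5
  Position 0: "clo"
  Position 1: "los"
  Position 2: "ose"
  Position 3: "sel"
  Position 4: "ely"
Trigrams = "clo", "los", "ose", "sel", "ely"


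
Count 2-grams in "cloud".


Word: "cloud" (length 5)
Number of 2-grams = length - 2 + 1 = 5 - 2 + 1
= 4


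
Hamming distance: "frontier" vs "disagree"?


Comparing character by character (same length = 8):
  Pos 0: 'f' vs 'd' !=
  Pos 1: 'r' vs 'i' !=
  Pos 2: 'o' vs 's' !=
  Pos 3: 'n' vs 'a' !=
  Pos 4: 't' vs 'g' !=
  Pos 5: 'i' vs 'r' !=
  Pos 6: 'e' vs 'e' =
  Pos 7: 'r' vs 'e' !=
Hamming distance = 7
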